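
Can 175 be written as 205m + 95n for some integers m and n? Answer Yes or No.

Yes

By Bézout, 205m + 95n = 175 has integer solutions iff gcd(205, 95) | 175.
Euclid: 205 = 2·95 + 15; 95 = 6·15 + 5; 15 = 3·5 + 0. gcd = 5; 175 mod 5 = 0. Yes.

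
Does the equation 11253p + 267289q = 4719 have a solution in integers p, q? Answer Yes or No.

Yes

By Bézout, 11253p + 267289q = 4719 has integer solutions iff gcd(11253, 267289) | 4719.
Euclid: 267289 = 23·11253 + 8470; 11253 = 1·8470 + 2783; 8470 = 3·2783 + 121; 2783 = 23·121 + 0. gcd = 121; 4719 mod 121 = 0. Yes.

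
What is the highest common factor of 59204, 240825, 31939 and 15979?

19

gcd(59204, 240825): 240825 = 4·59204 + 4009; 59204 = 14·4009 + 3078; 4009 = 1·3078 + 931; 3078 = 3·931 + 285; 931 = 3·285 + 76; 285 = 3·76 + 57; 76 = 1·57 + 19; 57 = 3·19 + 0 → 19
gcd(19, 31939): 31939 = 1681·19 + 0 → 19
gcd(19, 15979): 15979 = 841·19 + 0 → 19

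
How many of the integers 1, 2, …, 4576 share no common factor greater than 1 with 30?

30 = 2·3·5. Inclusion–exclusion on these primes:
4576 − ⌊4576/2⌋ − ⌊4576/3⌋ − ⌊4576/5⌋ + ⌊4576/6⌋ + ⌊4576/10⌋ + ⌊4576/15⌋ − ⌊4576/30⌋ = 1220

1220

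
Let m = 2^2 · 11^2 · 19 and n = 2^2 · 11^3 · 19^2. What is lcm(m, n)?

1921964

max exponent per prime: 2^2 · 11^3 · 19^2 = 1921964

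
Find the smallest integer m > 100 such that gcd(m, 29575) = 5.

29575 = 5·5915. Any m with gcd(m, 29575) = 5 is a multiple of 5, say 5s, with s coprime to 5915.
Need s > 100/5, so s ≥ 21. First s ≥ 21 with gcd(s, 5915) = 1 is s = 22. Thus m = 5·22 = 110.

110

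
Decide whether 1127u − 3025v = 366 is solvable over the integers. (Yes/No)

By Bézout, 1127u − 3025v = 366 has integer solutions iff gcd(1127, 3025) | 366.
Euclid: 3025 = 2·1127 + 771; 1127 = 1·771 + 356; 771 = 2·356 + 59; 356 = 6·59 + 2; 59 = 29·2 + 1; 2 = 2·1 + 0. gcd = 1; 366 mod 1 = 0. Yes.

Yes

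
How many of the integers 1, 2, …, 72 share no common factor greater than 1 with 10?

29

10 = 2·5. Inclusion–exclusion on these primes:
72 − ⌊72/2⌋ − ⌊72/5⌋ + ⌊72/10⌋ = 29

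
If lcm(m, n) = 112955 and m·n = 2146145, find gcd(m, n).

19

From gcd × lcm = mn: gcd = 2146145 / 112955 = 19.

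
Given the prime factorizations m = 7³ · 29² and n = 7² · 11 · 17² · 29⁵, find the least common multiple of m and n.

22365295336153

max exponent per prime: 7³ · 11 · 17² · 29⁵ = 22365295336153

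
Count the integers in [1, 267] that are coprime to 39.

39 = 3·13. Inclusion–exclusion on these primes:
267 − ⌊267/3⌋ − ⌊267/13⌋ + ⌊267/39⌋ = 164

164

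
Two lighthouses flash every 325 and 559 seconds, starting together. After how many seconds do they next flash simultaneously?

gcd first: 559 = 1·325 + 234; 325 = 1·234 + 91; 234 = 2·91 + 52; 91 = 1·52 + 39; 52 = 1·39 + 13; 39 = 3·13 + 0 → gcd = 13
lcm = 325·559/gcd = 181675/13 = 13975

13975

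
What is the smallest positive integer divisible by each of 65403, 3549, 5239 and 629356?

7550383932

65403 = 3² · 13² · 43; 3549 = 3 · 7 · 13²; 5239 = 13² · 31; 629356 = 2² · 7² · 13² · 19
lcm takes max exponent of each prime: 2² · 3² · 7² · 13² · 19 · 31 · 43 = 7550383932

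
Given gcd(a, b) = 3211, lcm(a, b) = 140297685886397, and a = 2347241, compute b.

a·b = gcd·lcm = 3211·140297685886397 = 450495869381220767, so b = 450495869381220767/2347241 = 191925698887.

191925698887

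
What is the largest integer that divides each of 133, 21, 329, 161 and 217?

133 = 7 · 19; 21 = 3 · 7; 329 = 7 · 47; 161 = 7 · 23; 217 = 7 · 31
gcd takes min exponent of each prime: 7 = 7

7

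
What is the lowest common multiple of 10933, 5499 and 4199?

1493764857

10933 = 13 · 29²; 5499 = 3² · 13 · 47; 4199 = 13 · 17 · 19
lcm takes max exponent of each prime: 3² · 13 · 17 · 19 · 29² · 47 = 1493764857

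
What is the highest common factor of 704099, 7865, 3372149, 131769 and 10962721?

121

gcd(704099, 7865): 704099 = 89·7865 + 4114; 7865 = 1·4114 + 3751; 4114 = 1·3751 + 363; 3751 = 10·363 + 121; 363 = 3·121 + 0 → 121
gcd(121, 3372149): 3372149 = 27869·121 + 0 → 121
gcd(121, 131769): 131769 = 1089·121 + 0 → 121
gcd(121, 10962721): 10962721 = 90601·121 + 0 → 121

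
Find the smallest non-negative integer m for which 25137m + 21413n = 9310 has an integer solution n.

14

Reduce mod 21413: 25137m ≡ 9310 (mod 21413). With g = gcd(25137, 21413) = 931 dividing 9310, divide through: 27m ≡ 10 (mod 23).
Since gcd(27, 23) = 1, m ≡ 10·(27)⁻¹ ≡ 14 (mod 23). Smallest non-negative: 14.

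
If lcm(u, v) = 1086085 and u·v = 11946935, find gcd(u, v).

11

gcd·lcm = product, so gcd = 11946935/1086085 = 11.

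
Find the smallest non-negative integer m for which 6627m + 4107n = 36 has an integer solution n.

gcd(6627, 4107) = 3 (Euclid: 6627 = 1·4107 + 2520; 4107 = 1·2520 + 1587; 2520 = 1·1587 + 933; 1587 = 1·933 + 654; 933 = 1·654 + 279; 654 = 2·279 + 96; 279 = 2·96 + 87; 96 = 1·87 + 9; 87 = 9·9 + 6; 9 = 1·6 + 3; 6 = 2·3 + 0), and 3 | 36.
Extended Euclid: 6627·(-471) + 4107·(760) = 3. Scale by 12: m₀ = -5652.
General solution m = m₀ + 1369t; reducing mod 1369 gives m = 1193 (and n = -1925).

1193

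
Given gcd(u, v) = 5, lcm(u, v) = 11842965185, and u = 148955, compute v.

397535

u·v = gcd·lcm = 5·11842965185 = 59214825925, so v = 59214825925/148955 = 397535.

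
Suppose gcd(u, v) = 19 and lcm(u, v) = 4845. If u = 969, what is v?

95

u·v = gcd·lcm = 19·4845 = 92055, so v = 92055/969 = 95.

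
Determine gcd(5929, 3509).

Euclid: 5929 = 1·3509 + 2420; 3509 = 1·2420 + 1089; 2420 = 2·1089 + 242; 1089 = 4·242 + 121; 242 = 2·121 + 0. Last nonzero remainder: 121.

121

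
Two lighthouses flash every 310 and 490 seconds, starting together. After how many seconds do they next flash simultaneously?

15190

310 = 2 · 5 · 31; 490 = 2 · 5 · 7²
max exponents: 2 · 5 · 7² · 31 = 15190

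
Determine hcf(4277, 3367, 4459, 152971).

gcd(4277, 3367): 4277 = 1·3367 + 910; 3367 = 3·910 + 637; 910 = 1·637 + 273; 637 = 2·273 + 91; 273 = 3·91 + 0 → 91
gcd(91, 4459): 4459 = 49·91 + 0 → 91
gcd(91, 152971): 152971 = 1681·91 + 0 → 91

91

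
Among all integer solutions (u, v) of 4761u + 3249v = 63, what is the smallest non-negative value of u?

346

Euclid: 4761 = 1·3249 + 1512; 3249 = 2·1512 + 225; 1512 = 6·225 + 162; 225 = 1·162 + 63; 162 = 2·63 + 36; 63 = 1·36 + 27; 36 = 1·27 + 9; 27 = 3·9 + 0 → gcd = 9; 63 = 9·7.
Back-substitution yields 4761·(101) + 3249·(-148) = 9, so one solution is u = 101·7 = 707, v = -148·7 = -1036.
Solutions in u differ by 3249/9 = 361; the one in [0, 361) is 707 mod 361 = 346.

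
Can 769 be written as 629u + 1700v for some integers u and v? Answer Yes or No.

gcd(629, 1700): 1700 = 2·629 + 442; 629 = 1·442 + 187; 442 = 2·187 + 68; 187 = 2·68 + 51; 68 = 1·51 + 17; 51 = 3·17 + 0 → 17
17 does not divide 769, so a solution does not exist.

No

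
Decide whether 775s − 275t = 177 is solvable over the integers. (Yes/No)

No

By Bézout, 775s − 275t = 177 has integer solutions iff gcd(775, 275) | 177.
Euclid: 775 = 2·275 + 225; 275 = 1·225 + 50; 225 = 4·50 + 25; 50 = 2·25 + 0. gcd = 25; 177 mod 25 = 2. No.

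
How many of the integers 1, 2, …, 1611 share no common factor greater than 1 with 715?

715 = 5·11·13. Inclusion–exclusion on these primes:
1611 − ⌊1611/5⌋ − ⌊1611/11⌋ − ⌊1611/13⌋ + ⌊1611/55⌋ + ⌊1611/65⌋ + ⌊1611/143⌋ − ⌊1611/715⌋ = 1082

1082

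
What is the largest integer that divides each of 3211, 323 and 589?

19

3211 = 13² · 19; 323 = 17 · 19; 589 = 19 · 31
gcd takes min exponent of each prime: 19 = 19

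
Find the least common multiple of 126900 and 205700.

126900 = 2² · 3³ · 5² · 47; 205700 = 2² · 5² · 11² · 17
max exponents: 2² · 3³ · 5² · 11² · 17 · 47 = 261033300

261033300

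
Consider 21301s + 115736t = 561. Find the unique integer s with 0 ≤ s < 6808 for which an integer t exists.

Reduce mod 115736: 21301s ≡ 561 (mod 115736). With g = gcd(21301, 115736) = 17 dividing 561, divide through: 1253s ≡ 33 (mod 6808).
Since gcd(1253, 6808) = 1, s ≡ 33·(1253)⁻¹ ≡ 1429 (mod 6808). Smallest non-negative: 1429.

1429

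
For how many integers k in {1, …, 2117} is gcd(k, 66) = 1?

642

Prime factors of 66: 2, 3, 11. Count integers ≤ 2117 divisible by none of them.
By inclusion–exclusion: 2117 − ⌊2117/2⌋ − ⌊2117/3⌋ − ⌊2117/11⌋ + ⌊2117/6⌋ + ⌊2117/22⌋ + ⌊2117/33⌋ − ⌊2117/66⌋ = 642.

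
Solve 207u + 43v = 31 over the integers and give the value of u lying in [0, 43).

23

Euclid: 207 = 4·43 + 35; 43 = 1·35 + 8; 35 = 4·8 + 3; 8 = 2·3 + 2; 3 = 1·2 + 1; 2 = 2·1 + 0 → gcd = 1; 31 = 1·31.
Back-substitution yields 207·(16) + 43·(-77) = 1, so one solution is u = 16·31 = 496, v = -77·31 = -2387.
Solutions in u differ by 43/1 = 43; the one in [0, 43) is 496 mod 43 = 23.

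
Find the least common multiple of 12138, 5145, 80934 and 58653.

lcm(12138, 5145) = 12138·5145/gcd = 62450010/21 = 2973810
lcm(2973810, 80934) = 2973810·80934/gcd = 240682338540/42 = 5730531870
lcm(5730531870, 58653) = 5730531870·58653/gcd = 336112885771110/1029 = 326640316590

326640316590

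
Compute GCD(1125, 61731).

1125 = 3² · 5³
61731 = 3² · 19³
Common: 3² = 9

9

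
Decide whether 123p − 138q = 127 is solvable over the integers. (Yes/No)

No

gcd(123, 138): 138 = 1·123 + 15; 123 = 8·15 + 3; 15 = 5·3 + 0 → 3
3 does not divide 127, so a solution does not exist.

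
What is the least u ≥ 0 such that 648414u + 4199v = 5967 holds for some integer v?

1

Euclid: 648414 = 154·4199 + 1768; 4199 = 2·1768 + 663; 1768 = 2·663 + 442; 663 = 1·442 + 221; 442 = 2·221 + 0 → gcd = 221; 5967 = 221·27.
Back-substitution yields 648414·(-7) + 4199·(1081) = 221, so one solution is u = -7·27 = -189, v = 1081·27 = 29187.
Solutions in u differ by 4199/221 = 19; the one in [0, 19) is -189 mod 19 = 1.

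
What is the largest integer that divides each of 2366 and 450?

Euclid: 2366 = 5·450 + 116; 450 = 3·116 + 102; 116 = 1·102 + 14; 102 = 7·14 + 4; 14 = 3·4 + 2; 4 = 2·2 + 0. Last nonzero remainder: 2.

2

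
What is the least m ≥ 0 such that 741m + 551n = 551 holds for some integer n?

0

Reduce mod 551: 741m ≡ 551 (mod 551). With g = gcd(741, 551) = 19 dividing 551, divide through: 39m ≡ 29 (mod 29).
Since gcd(39, 29) = 1, m ≡ 29·(39)⁻¹ ≡ 0 (mod 29). Smallest non-negative: 0.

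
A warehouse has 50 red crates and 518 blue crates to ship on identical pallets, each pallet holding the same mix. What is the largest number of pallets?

2

Euclid: 518 = 10·50 + 18; 50 = 2·18 + 14; 18 = 1·14 + 4; 14 = 3·4 + 2; 4 = 2·2 + 0. Last nonzero remainder: 2.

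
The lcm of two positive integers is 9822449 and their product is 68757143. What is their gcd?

From gcd × lcm = ab: gcd = 68757143 / 9822449 = 7.

7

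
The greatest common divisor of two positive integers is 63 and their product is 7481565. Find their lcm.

For any two positive integers, gcd × lcm equals their product. Hence lcm = 7481565 / 63 = 118755.

118755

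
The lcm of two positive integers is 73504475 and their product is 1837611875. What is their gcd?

gcd·lcm = product, so gcd = 1837611875/73504475 = 25.

25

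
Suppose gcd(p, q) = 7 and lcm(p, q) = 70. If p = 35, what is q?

14

p·q = gcd·lcm = 7·70 = 490, so q = 490/35 = 14.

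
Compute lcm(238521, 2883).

gcd first: 238521 = 82·2883 + 2115; 2883 = 1·2115 + 768; 2115 = 2·768 + 579; 768 = 1·579 + 189; 579 = 3·189 + 12; 189 = 15·12 + 9; 12 = 1·9 + 3; 9 = 3·3 + 0 → gcd = 3
lcm = 238521·2883/gcd = 687656043/3 = 229218681

229218681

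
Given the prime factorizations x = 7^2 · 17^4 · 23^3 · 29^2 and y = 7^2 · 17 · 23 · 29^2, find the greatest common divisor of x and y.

min exponent per shared prime: 7^2 · 17 · 23 · 29^2 = 16112719

16112719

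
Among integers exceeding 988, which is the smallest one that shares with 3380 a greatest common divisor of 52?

1092

gcd(k, 3380) = 52 forces 52 | k; write k = 52s. Then gcd(52s, 52·65) = 52·gcd(s, 65), so need gcd(s, 65) = 1.
52s > 988 gives s ≥ 20. The least s ≥ 20 coprime to 65 is 21, so k = 52·21 = 1092.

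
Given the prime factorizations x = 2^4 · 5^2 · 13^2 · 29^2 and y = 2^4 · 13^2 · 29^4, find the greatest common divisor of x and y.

2274064

min exponent per shared prime: 2^4 · 13^2 · 29^2 = 2274064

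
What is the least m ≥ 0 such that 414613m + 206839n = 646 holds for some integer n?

1328

Reduce mod 206839: 414613m ≡ 646 (mod 206839). With g = gcd(414613, 206839) = 17 dividing 646, divide through: 24389m ≡ 38 (mod 12167).
Since gcd(24389, 12167) = 1, m ≡ 38·(24389)⁻¹ ≡ 1328 (mod 12167). Smallest non-negative: 1328.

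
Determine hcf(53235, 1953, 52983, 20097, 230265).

63

gcd(53235, 1953): 53235 = 27·1953 + 504; 1953 = 3·504 + 441; 504 = 1·441 + 63; 441 = 7·63 + 0 → 63
gcd(63, 52983): 52983 = 841·63 + 0 → 63
gcd(63, 20097): 20097 = 319·63 + 0 → 63
gcd(63, 230265): 230265 = 3655·63 + 0 → 63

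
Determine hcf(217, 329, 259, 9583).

7

217 = 7 · 31; 329 = 7 · 47; 259 = 7 · 37; 9583 = 7 · 37²
gcd takes min exponent of each prime: 7 = 7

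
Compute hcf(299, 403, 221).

13

299 = 13 · 23; 403 = 13 · 31; 221 = 13 · 17
gcd takes min exponent of each prime: 13 = 13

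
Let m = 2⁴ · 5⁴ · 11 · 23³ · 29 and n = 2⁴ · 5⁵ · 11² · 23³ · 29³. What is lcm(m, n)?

max exponent per prime: 2⁴ · 5⁵ · 11² · 23³ · 29³ = 1795282826150000

1795282826150000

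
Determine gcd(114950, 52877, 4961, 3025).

114950 = 2 · 5² · 11² · 19; 52877 = 11² · 19 · 23; 4961 = 11² · 41; 3025 = 5² · 11²
gcd takes min exponent of each prime: 11² = 121

121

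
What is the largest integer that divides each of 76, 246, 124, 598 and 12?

gcd(76, 246): 246 = 3·76 + 18; 76 = 4·18 + 4; 18 = 4·4 + 2; 4 = 2·2 + 0 → 2
gcd(2, 124): 124 = 62·2 + 0 → 2
gcd(2, 598): 598 = 299·2 + 0 → 2
gcd(2, 12): 12 = 6·2 + 0 → 2

2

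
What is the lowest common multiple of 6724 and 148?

6724 = 2² · 41²; 148 = 2² · 37
max exponents: 2² · 37 · 41² = 248788

248788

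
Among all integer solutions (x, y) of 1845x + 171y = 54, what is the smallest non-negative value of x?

Euclid: 1845 = 10·171 + 135; 171 = 1·135 + 36; 135 = 3·36 + 27; 36 = 1·27 + 9; 27 = 3·9 + 0 → gcd = 9; 54 = 9·6.
Back-substitution yields 1845·(-5) + 171·(54) = 9, so one solution is x = -5·6 = -30, y = 54·6 = 324.
Solutions in x differ by 171/9 = 19; the one in [0, 19) is -30 mod 19 = 8.

8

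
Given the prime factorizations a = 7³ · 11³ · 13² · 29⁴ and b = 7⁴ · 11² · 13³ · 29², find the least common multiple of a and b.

max exponent per prime: 7⁴ · 11³ · 13³ · 29⁴ = 4965834758851967

4965834758851967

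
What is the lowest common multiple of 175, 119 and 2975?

175 = 5² · 7; 119 = 7 · 17; 2975 = 5² · 7 · 17
lcm takes max exponent of each prime: 5² · 7 · 17 = 2975

2975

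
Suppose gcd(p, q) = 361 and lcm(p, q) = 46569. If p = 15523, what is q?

p·q = gcd·lcm = 361·46569 = 16811409, so q = 16811409/15523 = 1083.

1083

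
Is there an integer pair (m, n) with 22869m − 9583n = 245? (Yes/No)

By Bézout, 22869m − 9583n = 245 has integer solutions iff gcd(22869, 9583) | 245.
Euclid: 22869 = 2·9583 + 3703; 9583 = 2·3703 + 2177; 3703 = 1·2177 + 1526; 2177 = 1·1526 + 651; 1526 = 2·651 + 224; 651 = 2·224 + 203; 224 = 1·203 + 21; 203 = 9·21 + 14; 21 = 1·14 + 7; 14 = 2·7 + 0. gcd = 7; 245 mod 7 = 0. Yes.

Yes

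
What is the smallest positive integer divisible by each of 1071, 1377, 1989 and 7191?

1071 = 3² · 7 · 17; 1377 = 3⁴ · 17; 1989 = 3² · 13 · 17; 7191 = 3² · 17 · 47
lcm takes max exponent of each prime: 3⁴ · 7 · 13 · 17 · 47 = 5889429

5889429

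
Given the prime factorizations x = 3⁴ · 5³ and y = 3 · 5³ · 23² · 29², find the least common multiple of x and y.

max exponent per prime: 3⁴ · 5³ · 23² · 29² = 4504501125

4504501125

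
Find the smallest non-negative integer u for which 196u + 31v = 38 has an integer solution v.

gcd(196, 31) = 1 (Euclid: 196 = 6·31 + 10; 31 = 3·10 + 1; 10 = 10·1 + 0), and 1 | 38.
Extended Euclid: 196·(-3) + 31·(19) = 1. Scale by 38: u₀ = -114.
General solution u = u₀ + 31t; reducing mod 31 gives u = 10 (and v = -62).

10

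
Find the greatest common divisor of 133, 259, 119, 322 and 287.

7

gcd(133, 259): 259 = 1·133 + 126; 133 = 1·126 + 7; 126 = 18·7 + 0 → 7
gcd(7, 119): 119 = 17·7 + 0 → 7
gcd(7, 322): 322 = 46·7 + 0 → 7
gcd(7, 287): 287 = 41·7 + 0 → 7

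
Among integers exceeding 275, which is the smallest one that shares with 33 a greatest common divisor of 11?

33 = 11·3. Any m with gcd(m, 33) = 11 is a multiple of 11, say 11s, with s coprime to 3.
Need s > 275/11, so s ≥ 26. First s ≥ 26 with gcd(s, 3) = 1 is s = 26. Thus m = 11·26 = 286.

286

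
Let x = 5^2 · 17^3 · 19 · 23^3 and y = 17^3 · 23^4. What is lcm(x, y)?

max exponent per prime: 5^2 · 17^3 · 19 · 23^4 = 653057945675

653057945675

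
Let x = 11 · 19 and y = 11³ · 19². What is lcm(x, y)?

480491

max exponent per prime: 11³ · 19² = 480491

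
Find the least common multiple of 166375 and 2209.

367522375

166375 = 5³ · 11³; 2209 = 47²
max exponents: 5³ · 11³ · 47² = 367522375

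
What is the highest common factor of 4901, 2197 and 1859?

169

gcd(4901, 2197): 4901 = 2·2197 + 507; 2197 = 4·507 + 169; 507 = 3·169 + 0 → 169
gcd(169, 1859): 1859 = 11·169 + 0 → 169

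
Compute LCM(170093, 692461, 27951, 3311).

23876249861541

170093 = 7 · 11 · 47²; 692461 = 7 · 11 · 17 · 23²; 27951 = 3 · 7 · 11³; 3311 = 7 · 11 · 43
lcm takes max exponent of each prime: 3 · 7 · 11³ · 17 · 23² · 43 · 47² = 23876249861541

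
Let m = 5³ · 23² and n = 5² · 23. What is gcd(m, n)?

575

min exponent per shared prime: 5² · 23 = 575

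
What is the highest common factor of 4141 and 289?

1

4141 = 41 · 101
289 = 17²
Common: 1 = 1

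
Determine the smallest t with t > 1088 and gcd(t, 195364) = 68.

1224

gcd(t, 195364) = 68 forces 68 | t; write t = 68s. Then gcd(68s, 68·2873) = 68·gcd(s, 2873), so need gcd(s, 2873) = 1.
68s > 1088 gives s ≥ 17. The least s ≥ 17 coprime to 2873 is 18, so t = 68·18 = 1224.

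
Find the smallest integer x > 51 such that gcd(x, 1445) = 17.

68

1445 = 17·85. Any x with gcd(x, 1445) = 17 is a multiple of 17, say 17s, with s coprime to 85.
Need s > 51/17, so s ≥ 4. First s ≥ 4 with gcd(s, 85) = 1 is s = 4. Thus x = 17·4 = 68.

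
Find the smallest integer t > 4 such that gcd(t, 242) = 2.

gcd(t, 242) = 2 forces 2 | t; write t = 2s. Then gcd(2s, 2·121) = 2·gcd(s, 121), so need gcd(s, 121) = 1.
2s > 4 gives s ≥ 3. The least s ≥ 3 coprime to 121 is 3, so t = 2·3 = 6.

6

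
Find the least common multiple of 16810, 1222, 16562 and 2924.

16810 = 2 · 5 · 41²; 1222 = 2 · 13 · 47; 16562 = 2 · 7² · 13²; 2924 = 2² · 17 · 43
lcm takes max exponent of each prime: 2² · 5 · 7² · 13² · 17 · 41² · 43 · 47 = 9565236857540

9565236857540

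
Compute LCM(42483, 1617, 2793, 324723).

19613593923

42483 = 3 · 7² · 17²; 1617 = 3 · 7² · 11; 2793 = 3 · 7² · 19; 324723 = 3 · 7² · 47²
lcm takes max exponent of each prime: 3 · 7² · 11 · 17² · 19 · 47² = 19613593923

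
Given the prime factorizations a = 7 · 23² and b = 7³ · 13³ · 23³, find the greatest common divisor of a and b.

min exponent per shared prime: 7 · 23² = 3703

3703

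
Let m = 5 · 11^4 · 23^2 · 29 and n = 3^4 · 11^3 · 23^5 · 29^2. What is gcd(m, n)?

min exponent per shared prime: 11^3 · 23^2 · 29 = 20418871

20418871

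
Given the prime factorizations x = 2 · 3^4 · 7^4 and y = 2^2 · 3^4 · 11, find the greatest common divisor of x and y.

min exponent per shared prime: 2 · 3^4 = 162

162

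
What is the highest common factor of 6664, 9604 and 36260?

gcd(6664, 9604): 9604 = 1·6664 + 2940; 6664 = 2·2940 + 784; 2940 = 3·784 + 588; 784 = 1·588 + 196; 588 = 3·196 + 0 → 196
gcd(196, 36260): 36260 = 185·196 + 0 → 196

196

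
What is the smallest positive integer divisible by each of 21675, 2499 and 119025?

1685513025

21675 = 3 · 5² · 17²; 2499 = 3 · 7² · 17; 119025 = 3² · 5² · 23²
lcm takes max exponent of each prime: 3² · 5² · 7² · 17² · 23² = 1685513025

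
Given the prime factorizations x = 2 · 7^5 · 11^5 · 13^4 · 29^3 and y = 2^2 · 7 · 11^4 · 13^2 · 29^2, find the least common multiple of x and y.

7541904348926759812

max exponent per prime: 2^2 · 7^5 · 11^5 · 13^4 · 29^3 = 7541904348926759812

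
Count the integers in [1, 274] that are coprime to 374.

374 = 2·11·17. Inclusion–exclusion on these primes:
274 − ⌊274/2⌋ − ⌊274/11⌋ − ⌊274/17⌋ + ⌊274/22⌋ + ⌊274/34⌋ + ⌊274/187⌋ − ⌊274/374⌋ = 118

118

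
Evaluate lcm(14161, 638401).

31281649

gcd first: 638401 = 45·14161 + 1156; 14161 = 12·1156 + 289; 1156 = 4·289 + 0 → gcd = 289
lcm = 14161·638401/gcd = 9040396561/289 = 31281649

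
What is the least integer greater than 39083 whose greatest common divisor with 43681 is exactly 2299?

43681 = 2299·19. Any t with gcd(t, 43681) = 2299 is a multiple of 2299, say 2299s, with s coprime to 19.
Need s > 39083/2299, so s ≥ 18. First s ≥ 18 with gcd(s, 19) = 1 is s = 18. Thus t = 2299·18 = 41382.

41382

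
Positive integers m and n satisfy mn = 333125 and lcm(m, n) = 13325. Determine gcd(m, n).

25

From gcd × lcm = mn: gcd = 333125 / 13325 = 25.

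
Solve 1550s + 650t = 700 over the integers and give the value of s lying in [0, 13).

gcd(1550, 650) = 50 (Euclid: 1550 = 2·650 + 250; 650 = 2·250 + 150; 250 = 1·150 + 100; 150 = 1·100 + 50; 100 = 2·50 + 0), and 50 | 700.
Extended Euclid: 1550·(-5) + 650·(12) = 50. Scale by 14: s₀ = -70.
General solution s = s₀ + 13k; reducing mod 13 gives s = 8 (and t = -18).

8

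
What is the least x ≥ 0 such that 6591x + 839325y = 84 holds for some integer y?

gcd(6591, 839325) = 3 (Euclid: 839325 = 127·6591 + 2268; 6591 = 2·2268 + 2055; 2268 = 1·2055 + 213; 2055 = 9·213 + 138; 213 = 1·138 + 75; 138 = 1·75 + 63; 75 = 1·63 + 12; 63 = 5·12 + 3; 12 = 4·3 + 0), and 3 | 84.
Extended Euclid: 6591·(66983) + 839325·(-526) = 3. Scale by 28: x₀ = 1875524.
General solution x = x₀ + 279775t; reducing mod 279775 gives x = 196874 (and y = -1546).

196874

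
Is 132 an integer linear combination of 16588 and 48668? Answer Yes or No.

By Bézout, 16588x + 48668y = 132 has integer solutions iff gcd(16588, 48668) | 132.
Euclid: 48668 = 2·16588 + 15492; 16588 = 1·15492 + 1096; 15492 = 14·1096 + 148; 1096 = 7·148 + 60; 148 = 2·60 + 28; 60 = 2·28 + 4; 28 = 7·4 + 0. gcd = 4; 132 mod 4 = 0. Yes.

Yes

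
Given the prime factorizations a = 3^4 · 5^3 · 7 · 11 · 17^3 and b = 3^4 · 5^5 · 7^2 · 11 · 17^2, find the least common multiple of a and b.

670302084375

max exponent per prime: 3^4 · 5^5 · 7^2 · 11 · 17^3 = 670302084375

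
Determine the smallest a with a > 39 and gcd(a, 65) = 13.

52

gcd(a, 65) = 13 forces 13 | a; write a = 13s. Then gcd(13s, 13·5) = 13·gcd(s, 5), so need gcd(s, 5) = 1.
13s > 39 gives s ≥ 4. The least s ≥ 4 coprime to 5 is 4, so a = 13·4 = 52.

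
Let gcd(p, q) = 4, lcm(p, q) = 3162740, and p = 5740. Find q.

2204

p·q = gcd·lcm = 4·3162740 = 12650960, so q = 12650960/5740 = 2204.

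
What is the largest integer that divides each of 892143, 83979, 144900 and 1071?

gcd(892143, 83979): 892143 = 10·83979 + 52353; 83979 = 1·52353 + 31626; 52353 = 1·31626 + 20727; 31626 = 1·20727 + 10899; 20727 = 1·10899 + 9828; 10899 = 1·9828 + 1071; 9828 = 9·1071 + 189; 1071 = 5·189 + 126; 189 = 1·126 + 63; 126 = 2·63 + 0 → 63
gcd(63, 144900): 144900 = 2300·63 + 0 → 63
gcd(63, 1071): 1071 = 17·63 + 0 → 63

63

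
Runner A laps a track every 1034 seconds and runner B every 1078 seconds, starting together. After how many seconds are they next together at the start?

1034 = 2 · 11 · 47; 1078 = 2 · 7² · 11
max exponents: 2 · 7² · 11 · 47 = 50666

50666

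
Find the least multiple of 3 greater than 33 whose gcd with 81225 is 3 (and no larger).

39

Multiples of 3 above 33: 3·12, 3·13, … . Need the cofactor coprime to 81225/3 = 27075.
Checking s = 12, 13, … the first with gcd(s, 27075) = 1 is s = 13, giving 39.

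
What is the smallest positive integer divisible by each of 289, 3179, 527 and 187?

98549

289 = 17²; 3179 = 11 · 17²; 527 = 17 · 31; 187 = 11 · 17
lcm takes max exponent of each prime: 11 · 17² · 31 = 98549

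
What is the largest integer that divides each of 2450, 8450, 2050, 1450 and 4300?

2450 = 2 · 5² · 7²; 8450 = 2 · 5² · 13²; 2050 = 2 · 5² · 41; 1450 = 2 · 5² · 29; 4300 = 2² · 5² · 43
gcd takes min exponent of each prime: 2 · 5² = 50

50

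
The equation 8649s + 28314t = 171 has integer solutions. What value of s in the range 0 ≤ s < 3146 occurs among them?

2763

gcd(8649, 28314) = 9 (Euclid: 28314 = 3·8649 + 2367; 8649 = 3·2367 + 1548; 2367 = 1·1548 + 819; 1548 = 1·819 + 729; 819 = 1·729 + 90; 729 = 8·90 + 9; 90 = 10·9 + 0), and 9 | 171.
Extended Euclid: 8649·(311) + 28314·(-95) = 9. Scale by 19: s₀ = 5909.
General solution s = s₀ + 3146k; reducing mod 3146 gives s = 2763 (and t = -844).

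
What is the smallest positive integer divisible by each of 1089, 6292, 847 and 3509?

11495484

1089 = 3² · 11²; 6292 = 2² · 11² · 13; 847 = 7 · 11²; 3509 = 11² · 29
lcm takes max exponent of each prime: 2² · 3² · 7 · 11² · 13 · 29 = 11495484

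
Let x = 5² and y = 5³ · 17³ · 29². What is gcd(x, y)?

min exponent per shared prime: 5² = 25

25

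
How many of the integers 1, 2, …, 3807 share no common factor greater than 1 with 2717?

3027

2717 = 11·13·19. Inclusion–exclusion on these primes:
3807 − ⌊3807/11⌋ − ⌊3807/13⌋ − ⌊3807/19⌋ + ⌊3807/143⌋ + ⌊3807/209⌋ + ⌊3807/247⌋ − ⌊3807/2717⌋ = 3027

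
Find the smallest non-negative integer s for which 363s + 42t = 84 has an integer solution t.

gcd(363, 42) = 3 (Euclid: 363 = 8·42 + 27; 42 = 1·27 + 15; 27 = 1·15 + 12; 15 = 1·12 + 3; 12 = 4·3 + 0), and 3 | 84.
Extended Euclid: 363·(-3) + 42·(26) = 3. Scale by 28: s₀ = -84.
General solution s = s₀ + 14k; reducing mod 14 gives s = 0 (and t = 2).

0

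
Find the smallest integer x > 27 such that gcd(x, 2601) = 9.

36

2601 = 9·289. Any x with gcd(x, 2601) = 9 is a multiple of 9, say 9s, with s coprime to 289.
Need s > 27/9, so s ≥ 4. First s ≥ 4 with gcd(s, 289) = 1 is s = 4. Thus x = 9·4 = 36.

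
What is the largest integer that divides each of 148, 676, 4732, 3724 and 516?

gcd(148, 676): 676 = 4·148 + 84; 148 = 1·84 + 64; 84 = 1·64 + 20; 64 = 3·20 + 4; 20 = 5·4 + 0 → 4
gcd(4, 4732): 4732 = 1183·4 + 0 → 4
gcd(4, 3724): 3724 = 931·4 + 0 → 4
gcd(4, 516): 516 = 129·4 + 0 → 4

4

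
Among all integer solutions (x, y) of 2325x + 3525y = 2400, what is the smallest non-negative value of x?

Reduce mod 3525: 2325x ≡ 2400 (mod 3525). With g = gcd(2325, 3525) = 75 dividing 2400, divide through: 31x ≡ 32 (mod 47).
Since gcd(31, 47) = 1, x ≡ 32·(31)⁻¹ ≡ 45 (mod 47). Smallest non-negative: 45.

45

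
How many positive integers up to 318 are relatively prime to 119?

Prime factors of 119: 7, 17. Count integers ≤ 318 divisible by none of them.
By inclusion–exclusion: 318 − ⌊318/7⌋ − ⌊318/17⌋ + ⌊318/119⌋ = 257.

257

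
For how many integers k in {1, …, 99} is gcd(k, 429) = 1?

Prime factors of 429: 3, 11, 13. Count integers ≤ 99 divisible by none of them.
By inclusion–exclusion: 99 − ⌊99/3⌋ − ⌊99/11⌋ − ⌊99/13⌋ + ⌊99/33⌋ + ⌊99/39⌋ + ⌊99/143⌋ − ⌊99/429⌋ = 55.

55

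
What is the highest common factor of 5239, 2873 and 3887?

169

5239 = 13² · 31; 2873 = 13² · 17; 3887 = 13² · 23
gcd takes min exponent of each prime: 13² = 169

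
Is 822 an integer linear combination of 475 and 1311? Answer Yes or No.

No

By Bézout, 475p − 1311q = 822 has integer solutions iff gcd(475, 1311) | 822.
Euclid: 1311 = 2·475 + 361; 475 = 1·361 + 114; 361 = 3·114 + 19; 114 = 6·19 + 0. gcd = 19; 822 mod 19 = 5. No.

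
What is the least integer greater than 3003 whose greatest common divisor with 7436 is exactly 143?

Multiples of 143 above 3003: 143·22, 143·23, … . Need the cofactor coprime to 7436/143 = 52.
Checking s = 22, 23, … the first with gcd(s, 52) = 1 is s = 23, giving 3289.

3289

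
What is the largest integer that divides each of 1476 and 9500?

4

1476 = 2² · 3² · 41
9500 = 2² · 5³ · 19
Common: 2² = 4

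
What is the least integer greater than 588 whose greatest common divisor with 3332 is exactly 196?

Multiples of 196 above 588: 196·4, 196·5, … . Need the cofactor coprime to 3332/196 = 17.
Checking s = 4, 5, … the first with gcd(s, 17) = 1 is s = 4, giving 784.

784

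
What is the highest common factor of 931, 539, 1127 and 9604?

gcd(931, 539): 931 = 1·539 + 392; 539 = 1·392 + 147; 392 = 2·147 + 98; 147 = 1·98 + 49; 98 = 2·49 + 0 → 49
gcd(49, 1127): 1127 = 23·49 + 0 → 49
gcd(49, 9604): 9604 = 196·49 + 0 → 49

49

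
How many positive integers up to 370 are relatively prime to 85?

85 = 5·17. Inclusion–exclusion on these primes:
370 − ⌊370/5⌋ − ⌊370/17⌋ + ⌊370/85⌋ = 279

279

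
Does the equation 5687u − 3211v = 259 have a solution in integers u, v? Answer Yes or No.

gcd(5687, 3211): 5687 = 1·3211 + 2476; 3211 = 1·2476 + 735; 2476 = 3·735 + 271; 735 = 2·271 + 193; 271 = 1·193 + 78; 193 = 2·78 + 37; 78 = 2·37 + 4; 37 = 9·4 + 1; 4 = 4·1 + 0 → 1
1 divides 259, so a solution exists.

Yes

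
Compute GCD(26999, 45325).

Euclid: 45325 = 1·26999 + 18326; 26999 = 1·18326 + 8673; 18326 = 2·8673 + 980; 8673 = 8·980 + 833; 980 = 1·833 + 147; 833 = 5·147 + 98; 147 = 1·98 + 49; 98 = 2·49 + 0. Last nonzero remainder: 49.

49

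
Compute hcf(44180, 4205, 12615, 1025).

gcd(44180, 4205): 44180 = 10·4205 + 2130; 4205 = 1·2130 + 2075; 2130 = 1·2075 + 55; 2075 = 37·55 + 40; 55 = 1·40 + 15; 40 = 2·15 + 10; 15 = 1·10 + 5; 10 = 2·5 + 0 → 5
gcd(5, 12615): 12615 = 2523·5 + 0 → 5
gcd(5, 1025): 1025 = 205·5 + 0 → 5

5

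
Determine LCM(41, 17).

41 = 41; 17 = 17
max exponents: 17 · 41 = 697

697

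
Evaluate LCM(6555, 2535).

1107795

gcd first: 6555 = 2·2535 + 1485; 2535 = 1·1485 + 1050; 1485 = 1·1050 + 435; 1050 = 2·435 + 180; 435 = 2·180 + 75; 180 = 2·75 + 30; 75 = 2·30 + 15; 30 = 2·15 + 0 → gcd = 15
lcm = 6555·2535/gcd = 16616925/15 = 1107795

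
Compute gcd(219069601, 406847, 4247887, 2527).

219069601 = 19⁴ · 41²; 406847 = 7² · 19² · 23; 4247887 = 7 · 19² · 41²; 2527 = 7 · 19²
gcd takes min exponent of each prime: 19² = 361

361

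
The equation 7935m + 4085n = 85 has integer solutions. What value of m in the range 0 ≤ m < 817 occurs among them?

gcd(7935, 4085) = 5 (Euclid: 7935 = 1·4085 + 3850; 4085 = 1·3850 + 235; 3850 = 16·235 + 90; 235 = 2·90 + 55; 90 = 1·55 + 35; 55 = 1·35 + 20; 35 = 1·20 + 15; 20 = 1·15 + 5; 15 = 3·5 + 0), and 5 | 85.
Extended Euclid: 7935·(-226) + 4085·(439) = 5. Scale by 17: m₀ = -3842.
General solution m = m₀ + 817t; reducing mod 817 gives m = 243 (and n = -472).

243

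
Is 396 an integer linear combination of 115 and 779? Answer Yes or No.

Yes

By Bézout, 115x + 779y = 396 has integer solutions iff gcd(115, 779) | 396.
Euclid: 779 = 6·115 + 89; 115 = 1·89 + 26; 89 = 3·26 + 11; 26 = 2·11 + 4; 11 = 2·4 + 3; 4 = 1·3 + 1; 3 = 3·1 + 0. gcd = 1; 396 mod 1 = 0. Yes.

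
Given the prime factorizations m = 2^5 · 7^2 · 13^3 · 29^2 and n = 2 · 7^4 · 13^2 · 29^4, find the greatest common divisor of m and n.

13928642

min exponent per shared prime: 2 · 7^2 · 13^2 · 29^2 = 13928642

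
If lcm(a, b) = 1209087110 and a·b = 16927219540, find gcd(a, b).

14

gcd·lcm = product, so gcd = 16927219540/1209087110 = 14.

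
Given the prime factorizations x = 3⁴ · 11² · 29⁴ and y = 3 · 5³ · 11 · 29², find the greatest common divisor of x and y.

min exponent per shared prime: 3 · 11 · 29² = 27753

27753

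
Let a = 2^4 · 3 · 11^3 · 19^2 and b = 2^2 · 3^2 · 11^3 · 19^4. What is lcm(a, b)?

max exponent per prime: 2^4 · 3^2 · 11^3 · 19^4 = 24977844144

24977844144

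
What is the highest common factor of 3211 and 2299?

19

Euclid: 3211 = 1·2299 + 912; 2299 = 2·912 + 475; 912 = 1·475 + 437; 475 = 1·437 + 38; 437 = 11·38 + 19; 38 = 2·19 + 0. Last nonzero remainder: 19.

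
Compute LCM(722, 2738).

988418

722 = 2 · 19²; 2738 = 2 · 37²
max exponents: 2 · 19² · 37² = 988418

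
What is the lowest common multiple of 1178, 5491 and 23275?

417041450

1178 = 2 · 19 · 31; 5491 = 17² · 19; 23275 = 5² · 7² · 19
lcm takes max exponent of each prime: 2 · 5² · 7² · 17² · 19 · 31 = 417041450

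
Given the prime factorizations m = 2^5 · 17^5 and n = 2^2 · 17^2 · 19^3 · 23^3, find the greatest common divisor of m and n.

1156

min exponent per shared prime: 2^2 · 17^2 = 1156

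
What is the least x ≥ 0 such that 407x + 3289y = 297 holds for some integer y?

227

Euclid: 3289 = 8·407 + 33; 407 = 12·33 + 11; 33 = 3·11 + 0 → gcd = 11; 297 = 11·27.
Back-substitution yields 407·(97) + 3289·(-12) = 11, so one solution is x = 97·27 = 2619, y = -12·27 = -324.
Solutions in x differ by 3289/11 = 299; the one in [0, 299) is 2619 mod 299 = 227.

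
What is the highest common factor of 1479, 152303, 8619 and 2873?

17

1479 = 3 · 17 · 29; 152303 = 17³ · 31; 8619 = 3 · 13² · 17; 2873 = 13² · 17
gcd takes min exponent of each prime: 17 = 17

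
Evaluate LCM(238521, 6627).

gcd first: 238521 = 35·6627 + 6576; 6627 = 1·6576 + 51; 6576 = 128·51 + 48; 51 = 1·48 + 3; 48 = 16·3 + 0 → gcd = 3
lcm = 238521·6627/gcd = 1580678667/3 = 526892889

526892889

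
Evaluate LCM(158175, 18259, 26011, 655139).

158175 = 3² · 5² · 19 · 37; 18259 = 19 · 31²; 26011 = 19 · 37²; 655139 = 19 · 29² · 41
lcm takes max exponent of each prime: 3² · 5² · 19 · 29² · 31² · 37² · 41 = 193929022046475

193929022046475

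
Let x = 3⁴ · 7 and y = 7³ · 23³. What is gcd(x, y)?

7

min exponent per shared prime: 7 = 7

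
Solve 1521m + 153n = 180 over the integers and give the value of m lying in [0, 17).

14

gcd(1521, 153) = 9 (Euclid: 1521 = 9·153 + 144; 153 = 1·144 + 9; 144 = 16·9 + 0), and 9 | 180.
Extended Euclid: 1521·(-1) + 153·(10) = 9. Scale by 20: m₀ = -20.
General solution m = m₀ + 17t; reducing mod 17 gives m = 14 (and n = -138).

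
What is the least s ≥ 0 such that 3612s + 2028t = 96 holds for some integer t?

82

gcd(3612, 2028) = 12 (Euclid: 3612 = 1·2028 + 1584; 2028 = 1·1584 + 444; 1584 = 3·444 + 252; 444 = 1·252 + 192; 252 = 1·192 + 60; 192 = 3·60 + 12; 60 = 5·12 + 0), and 12 | 96.
Extended Euclid: 3612·(-32) + 2028·(57) = 12. Scale by 8: s₀ = -256.
General solution s = s₀ + 169k; reducing mod 169 gives s = 82 (and t = -146).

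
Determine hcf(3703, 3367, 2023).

7

3703 = 7 · 23²; 3367 = 7 · 13 · 37; 2023 = 7 · 17²
gcd takes min exponent of each prime: 7 = 7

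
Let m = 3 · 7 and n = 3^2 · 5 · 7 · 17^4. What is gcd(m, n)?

21

min exponent per shared prime: 3 · 7 = 21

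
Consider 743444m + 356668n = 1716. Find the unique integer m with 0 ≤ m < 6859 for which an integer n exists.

gcd(743444, 356668) = 52 (Euclid: 743444 = 2·356668 + 30108; 356668 = 11·30108 + 25480; 30108 = 1·25480 + 4628; 25480 = 5·4628 + 2340; 4628 = 1·2340 + 2288; 2340 = 1·2288 + 52; 2288 = 44·52 + 0), and 52 | 1716.
Extended Euclid: 743444·(-154) + 356668·(321) = 52. Scale by 33: m₀ = -5082.
General solution m = m₀ + 6859t; reducing mod 6859 gives m = 1777 (and n = -3704).

1777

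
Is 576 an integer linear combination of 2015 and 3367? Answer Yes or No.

No

By Bézout, 2015p + 3367q = 576 has integer solutions iff gcd(2015, 3367) | 576.
Euclid: 3367 = 1·2015 + 1352; 2015 = 1·1352 + 663; 1352 = 2·663 + 26; 663 = 25·26 + 13; 26 = 2·13 + 0. gcd = 13; 576 mod 13 = 4. No.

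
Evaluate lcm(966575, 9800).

966575 = 5² · 23 · 41²; 9800 = 2³ · 5² · 7²
max exponents: 2³ · 5² · 7² · 23 · 41² = 378897400

378897400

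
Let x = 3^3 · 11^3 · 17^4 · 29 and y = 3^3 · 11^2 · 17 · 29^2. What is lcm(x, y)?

2524256602857

max exponent per prime: 3^3 · 11^3 · 17^4 · 29^2 = 2524256602857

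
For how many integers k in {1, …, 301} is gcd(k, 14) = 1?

Prime factors of 14: 2, 7. Count integers ≤ 301 divisible by none of them.
By inclusion–exclusion: 301 − ⌊301/2⌋ − ⌊301/7⌋ + ⌊301/14⌋ = 129.

129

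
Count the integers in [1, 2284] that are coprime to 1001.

1001 = 7·11·13. Inclusion–exclusion on these primes:
2284 − ⌊2284/7⌋ − ⌊2284/11⌋ − ⌊2284/13⌋ + ⌊2284/77⌋ + ⌊2284/91⌋ + ⌊2284/143⌋ − ⌊2284/1001⌋ = 1643

1643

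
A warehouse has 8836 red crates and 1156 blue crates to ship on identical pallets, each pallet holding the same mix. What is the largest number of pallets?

Euclid: 8836 = 7·1156 + 744; 1156 = 1·744 + 412; 744 = 1·412 + 332; 412 = 1·332 + 80; 332 = 4·80 + 12; 80 = 6·12 + 8; 12 = 1·8 + 4; 8 = 2·4 + 0. Last nonzero remainder: 4.

4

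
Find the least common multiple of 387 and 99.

387 = 3² · 43; 99 = 3² · 11
max exponents: 3² · 11 · 43 = 4257

4257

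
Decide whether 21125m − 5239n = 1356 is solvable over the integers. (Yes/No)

No

gcd(21125, 5239): 21125 = 4·5239 + 169; 5239 = 31·169 + 0 → 169
169 does not divide 1356, so a solution does not exist.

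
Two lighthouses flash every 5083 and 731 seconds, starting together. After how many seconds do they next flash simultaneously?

218569

5083 = 13 · 17 · 23; 731 = 17 · 43
max exponents: 13 · 17 · 23 · 43 = 218569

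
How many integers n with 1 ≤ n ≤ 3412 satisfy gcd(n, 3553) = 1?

3553 = 11·17·19. Inclusion–exclusion on these primes:
3412 − ⌊3412/11⌋ − ⌊3412/17⌋ − ⌊3412/19⌋ + ⌊3412/187⌋ + ⌊3412/209⌋ + ⌊3412/323⌋ − ⌊3412/3553⌋ = 2767

2767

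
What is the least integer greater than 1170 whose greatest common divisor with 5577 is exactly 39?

1209

gcd(m, 5577) = 39 forces 39 | m; write m = 39s. Then gcd(39s, 39·143) = 39·gcd(s, 143), so need gcd(s, 143) = 1.
39s > 1170 gives s ≥ 31. The least s ≥ 31 coprime to 143 is 31, so m = 39·31 = 1209.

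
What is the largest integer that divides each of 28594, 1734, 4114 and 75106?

gcd(28594, 1734): 28594 = 16·1734 + 850; 1734 = 2·850 + 34; 850 = 25·34 + 0 → 34
gcd(34, 4114): 4114 = 121·34 + 0 → 34
gcd(34, 75106): 75106 = 2209·34 + 0 → 34

34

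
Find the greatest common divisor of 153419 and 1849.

153419 = 7² · 31 · 101
1849 = 43²
Common: 1 = 1

1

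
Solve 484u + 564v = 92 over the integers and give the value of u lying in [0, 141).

Reduce mod 564: 484u ≡ 92 (mod 564). With g = gcd(484, 564) = 4 dividing 92, divide through: 121u ≡ 23 (mod 141).
Since gcd(121, 141) = 1, u ≡ 23·(121)⁻¹ ≡ 20 (mod 141). Smallest non-negative: 20.

20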